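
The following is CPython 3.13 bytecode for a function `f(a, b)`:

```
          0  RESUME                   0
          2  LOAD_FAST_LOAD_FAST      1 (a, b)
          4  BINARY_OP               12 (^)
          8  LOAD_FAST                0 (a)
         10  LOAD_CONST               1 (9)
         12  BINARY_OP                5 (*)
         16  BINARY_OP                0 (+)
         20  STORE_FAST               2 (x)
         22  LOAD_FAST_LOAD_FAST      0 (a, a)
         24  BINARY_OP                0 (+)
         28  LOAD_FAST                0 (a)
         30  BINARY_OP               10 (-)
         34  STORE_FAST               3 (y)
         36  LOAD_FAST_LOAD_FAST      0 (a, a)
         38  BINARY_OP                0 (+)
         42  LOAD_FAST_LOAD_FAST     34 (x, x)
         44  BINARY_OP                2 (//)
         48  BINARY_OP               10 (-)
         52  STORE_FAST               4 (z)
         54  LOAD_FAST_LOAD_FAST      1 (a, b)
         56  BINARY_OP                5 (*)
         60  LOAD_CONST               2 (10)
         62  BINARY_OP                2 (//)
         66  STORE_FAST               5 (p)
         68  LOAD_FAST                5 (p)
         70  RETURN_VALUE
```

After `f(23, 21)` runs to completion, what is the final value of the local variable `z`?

45

LOAD_FAST_LOAD_FAST a,b → push 23,21. Stack: [23, 21]
BINARY_OP ^ → 23 ^ 21 = 2. Stack: [2]
LOAD_FAST a → push 23. Stack: [2, 23]
LOAD_CONST → push 9. Stack: [2, 23, 9]
BINARY_OP * → 23 * 9 = 207. Stack: [2, 207]
BINARY_OP + → 2 + 207 = 209. Stack: [209]
STORE_FAST x → x=209. Stack: []
LOAD_FAST_LOAD_FAST a,a → push 23,23. Stack: [23, 23]
BINARY_OP + → 23 + 23 = 46. Stack: [46]
LOAD_FAST a → push 23. Stack: [46, 23]
BINARY_OP - → 46 - 23 = 23. Stack: [23]
STORE_FAST y → y=23. Stack: []
LOAD_FAST_LOAD_FAST a,a → push 23,23. Stack: [23, 23]
BINARY_OP + → 23 + 23 = 46. Stack: [46]
LOAD_FAST_LOAD_FAST x,x → push 209,209. Stack: [46, 209, 209]
BINARY_OP // → 209 // 209 = 1. Stack: [46, 1]
BINARY_OP - → 46 - 1 = 45. Stack: [45]
STORE_FAST z → z=45. Stack: []
LOAD_FAST_LOAD_FAST a,b → push 23,21. Stack: [23, 21]
BINARY_OP * → 23 * 21 = 483. Stack: [483]
LOAD_CONST → push 10. Stack: [483, 10]
BINARY_OP // → 483 // 10 = 48. Stack: [48]
STORE_FAST p → p=48. Stack: []
LOAD_FAST p → push 48. Stack: [48]
RETURN_VALUE → return 48.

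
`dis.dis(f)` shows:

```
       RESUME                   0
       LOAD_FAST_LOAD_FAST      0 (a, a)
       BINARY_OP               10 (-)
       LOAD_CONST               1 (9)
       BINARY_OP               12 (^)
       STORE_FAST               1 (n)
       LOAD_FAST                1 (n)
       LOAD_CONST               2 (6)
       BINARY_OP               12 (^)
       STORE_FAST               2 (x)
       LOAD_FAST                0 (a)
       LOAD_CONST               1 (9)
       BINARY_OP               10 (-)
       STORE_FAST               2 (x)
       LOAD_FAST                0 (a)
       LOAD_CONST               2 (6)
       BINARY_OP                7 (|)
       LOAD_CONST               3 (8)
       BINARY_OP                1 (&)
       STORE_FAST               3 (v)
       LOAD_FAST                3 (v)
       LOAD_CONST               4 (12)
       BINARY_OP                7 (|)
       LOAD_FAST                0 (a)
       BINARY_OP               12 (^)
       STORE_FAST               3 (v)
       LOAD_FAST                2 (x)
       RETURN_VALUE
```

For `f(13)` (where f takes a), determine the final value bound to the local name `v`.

LOAD_FAST_LOAD_FAST a,a → push 13,13. Stack: [13, 13]
BINARY_OP - → 13 - 13 = 0. Stack: [0]
LOAD_CONST → push 9. Stack: [0, 9]
BINARY_OP ^ → 0 ^ 9 = 9. Stack: [9]
STORE_FAST n → n=9. Stack: []
LOAD_FAST n → push 9. Stack: [9]
LOAD_CONST → push 6. Stack: [9, 6]
BINARY_OP ^ → 9 ^ 6 = 15. Stack: [15]
STORE_FAST x → x=15. Stack: []
LOAD_FAST a → push 13. Stack: [13]
LOAD_CONST → push 9. Stack: [13, 9]
BINARY_OP - → 13 - 9 = 4. Stack: [4]
STORE_FAST x → x=4. Stack: []
LOAD_FAST a → push 13. Stack: [13]
LOAD_CONST → push 6. Stack: [13, 6]
BINARY_OP | → 13 | 6 = 15. Stack: [15]
LOAD_CONST → push 8. Stack: [15, 8]
BINARY_OP & → 15 & 8 = 8. Stack: [8]
STORE_FAST v → v=8. Stack: []
LOAD_FAST v → push 8. Stack: [8]
LOAD_CONST → push 12. Stack: [8, 12]
BINARY_OP | → 8 | 12 = 12. Stack: [12]
LOAD_FAST a → push 13. Stack: [12, 13]
BINARY_OP ^ → 12 ^ 13 = 1. Stack: [1]
STORE_FAST v → v=1. Stack: []
LOAD_FAST x → push 4. Stack: [4]
RETURN_VALUE → return 4.

1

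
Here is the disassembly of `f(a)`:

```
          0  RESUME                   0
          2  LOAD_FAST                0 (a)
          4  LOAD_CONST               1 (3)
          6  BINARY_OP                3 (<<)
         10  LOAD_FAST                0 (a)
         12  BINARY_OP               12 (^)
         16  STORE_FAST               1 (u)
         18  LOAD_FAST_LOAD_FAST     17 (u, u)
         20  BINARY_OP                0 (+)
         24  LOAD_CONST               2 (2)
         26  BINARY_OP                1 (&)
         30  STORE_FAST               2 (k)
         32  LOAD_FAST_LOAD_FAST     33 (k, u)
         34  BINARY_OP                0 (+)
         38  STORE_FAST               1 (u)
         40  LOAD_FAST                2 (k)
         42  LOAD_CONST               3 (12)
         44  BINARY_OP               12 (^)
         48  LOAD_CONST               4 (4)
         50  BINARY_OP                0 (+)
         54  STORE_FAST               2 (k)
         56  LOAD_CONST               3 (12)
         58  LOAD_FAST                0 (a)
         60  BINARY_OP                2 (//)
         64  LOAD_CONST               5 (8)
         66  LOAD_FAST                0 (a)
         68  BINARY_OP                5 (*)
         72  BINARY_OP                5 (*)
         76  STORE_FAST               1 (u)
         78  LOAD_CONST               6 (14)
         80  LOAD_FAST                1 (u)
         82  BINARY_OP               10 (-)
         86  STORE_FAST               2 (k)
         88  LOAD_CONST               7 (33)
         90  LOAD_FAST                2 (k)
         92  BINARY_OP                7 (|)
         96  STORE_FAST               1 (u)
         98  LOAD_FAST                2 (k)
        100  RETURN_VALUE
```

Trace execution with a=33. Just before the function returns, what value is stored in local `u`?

47

LOAD_FAST a → push 33. Stack: [33]
LOAD_CONST → push 3. Stack: [33, 3]
BINARY_OP << → 33 << 3 = 264. Stack: [264]
LOAD_FAST a → push 33. Stack: [264, 33]
BINARY_OP ^ → 264 ^ 33 = 297. Stack: [297]
STORE_FAST u → u=297. Stack: []
LOAD_FAST_LOAD_FAST u,u → push 297,297. Stack: [297, 297]
BINARY_OP + → 297 + 297 = 594. Stack: [594]
LOAD_CONST → push 2. Stack: [594, 2]
BINARY_OP & → 594 & 2 = 2. Stack: [2]
STORE_FAST k → k=2. Stack: []
LOAD_FAST_LOAD_FAST k,u → push 2,297. Stack: [2, 297]
BINARY_OP + → 2 + 297 = 299. Stack: [299]
STORE_FAST u → u=299. Stack: []
LOAD_FAST k → push 2. Stack: [2]
LOAD_CONST → push 12. Stack: [2, 12]
BINARY_OP ^ → 2 ^ 12 = 14. Stack: [14]
LOAD_CONST → push 4. Stack: [14, 4]
BINARY_OP + → 14 + 4 = 18. Stack: [18]
STORE_FAST k → k=18. Stack: []
LOAD_CONST → push 12. Stack: [12]
LOAD_FAST a → push 33. Stack: [12, 33]
BINARY_OP // → 12 // 33 = 0. Stack: [0]
LOAD_CONST → push 8. Stack: [0, 8]
LOAD_FAST a → push 33. Stack: [0, 8, 33]
BINARY_OP * → 8 * 33 = 264. Stack: [0, 264]
BINARY_OP * → 0 * 264 = 0. Stack: [0]
STORE_FAST u → u=0. Stack: []
LOAD_CONST → push 14. Stack: [14]
LOAD_FAST u → push 0. Stack: [14, 0]
BINARY_OP - → 14 - 0 = 14. Stack: [14]
STORE_FAST k → k=14. Stack: []
LOAD_CONST → push 33. Stack: [33]
LOAD_FAST k → push 14. Stack: [33, 14]
BINARY_OP | → 33 | 14 = 47. Stack: [47]
STORE_FAST u → u=47. Stack: []
LOAD_FAST k → push 14. Stack: [14]
RETURN_VALUE → return 14.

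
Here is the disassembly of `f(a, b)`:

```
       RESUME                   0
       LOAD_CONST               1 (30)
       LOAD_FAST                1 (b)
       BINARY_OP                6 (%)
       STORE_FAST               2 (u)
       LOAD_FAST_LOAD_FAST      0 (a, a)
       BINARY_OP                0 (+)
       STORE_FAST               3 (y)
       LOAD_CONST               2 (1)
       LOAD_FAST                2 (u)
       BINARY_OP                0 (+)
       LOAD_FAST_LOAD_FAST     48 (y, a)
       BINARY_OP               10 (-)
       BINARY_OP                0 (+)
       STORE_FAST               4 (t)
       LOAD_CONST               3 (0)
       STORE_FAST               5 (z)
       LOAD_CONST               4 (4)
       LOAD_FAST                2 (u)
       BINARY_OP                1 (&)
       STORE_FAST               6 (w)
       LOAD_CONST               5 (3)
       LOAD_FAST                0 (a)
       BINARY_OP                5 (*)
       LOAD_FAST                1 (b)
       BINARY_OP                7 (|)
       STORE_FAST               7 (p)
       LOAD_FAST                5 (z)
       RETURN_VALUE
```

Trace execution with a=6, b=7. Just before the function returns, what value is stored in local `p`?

23

LOAD_CONST → push 30. Stack: [30]
LOAD_FAST b → push 7. Stack: [30, 7]
BINARY_OP % → 30 % 7 = 2. Stack: [2]
STORE_FAST u → u=2. Stack: []
LOAD_FAST_LOAD_FAST a,a → push 6,6. Stack: [6, 6]
BINARY_OP + → 6 + 6 = 12. Stack: [12]
STORE_FAST y → y=12. Stack: []
LOAD_CONST → push 1. Stack: [1]
LOAD_FAST u → push 2. Stack: [1, 2]
BINARY_OP + → 1 + 2 = 3. Stack: [3]
LOAD_FAST_LOAD_FAST y,a → push 12,6. Stack: [3, 12, 6]
BINARY_OP - → 12 - 6 = 6. Stack: [3, 6]
BINARY_OP + → 3 + 6 = 9. Stack: [9]
STORE_FAST t → t=9. Stack: []
LOAD_CONST → push 0. Stack: [0]
STORE_FAST z → z=0. Stack: []
LOAD_CONST → push 4. Stack: [4]
LOAD_FAST u → push 2. Stack: [4, 2]
BINARY_OP & → 4 & 2 = 0. Stack: [0]
STORE_FAST w → w=0. Stack: []
LOAD_CONST → push 3. Stack: [3]
LOAD_FAST a → push 6. Stack: [3, 6]
BINARY_OP * → 3 * 6 = 18. Stack: [18]
LOAD_FAST b → push 7. Stack: [18, 7]
BINARY_OP | → 18 | 7 = 23. Stack: [23]
STORE_FAST p → p=23. Stack: []
LOAD_FAST z → push 0. Stack: [0]
RETURN_VALUE → return 0.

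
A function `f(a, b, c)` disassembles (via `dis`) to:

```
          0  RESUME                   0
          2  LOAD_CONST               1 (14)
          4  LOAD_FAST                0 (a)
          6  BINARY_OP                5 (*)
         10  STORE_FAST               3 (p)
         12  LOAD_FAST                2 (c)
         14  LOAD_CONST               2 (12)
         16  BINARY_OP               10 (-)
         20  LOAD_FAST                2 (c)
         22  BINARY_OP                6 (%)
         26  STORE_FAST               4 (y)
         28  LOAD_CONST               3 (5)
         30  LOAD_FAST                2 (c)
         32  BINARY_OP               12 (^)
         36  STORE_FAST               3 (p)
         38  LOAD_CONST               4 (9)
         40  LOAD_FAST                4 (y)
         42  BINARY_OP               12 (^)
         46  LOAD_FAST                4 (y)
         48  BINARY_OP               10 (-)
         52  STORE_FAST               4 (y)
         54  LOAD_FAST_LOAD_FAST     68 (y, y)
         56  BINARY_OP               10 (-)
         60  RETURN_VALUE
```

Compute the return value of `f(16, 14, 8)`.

0

LOAD_CONST → push 14. Stack: [14]
LOAD_FAST a → push 16. Stack: [14, 16]
BINARY_OP * → 14 * 16 = 224. Stack: [224]
STORE_FAST p → p=224. Stack: []
LOAD_FAST c → push 8. Stack: [8]
LOAD_CONST → push 12. Stack: [8, 12]
BINARY_OP - → 8 - 12 = -4. Stack: [-4]
LOAD_FAST c → push 8. Stack: [-4, 8]
BINARY_OP % → -4 % 8 = 4. Stack: [4]
STORE_FAST y → y=4. Stack: []
LOAD_CONST → push 5. Stack: [5]
LOAD_FAST c → push 8. Stack: [5, 8]
BINARY_OP ^ → 5 ^ 8 = 13. Stack: [13]
STORE_FAST p → p=13. Stack: []
LOAD_CONST → push 9. Stack: [9]
LOAD_FAST y → push 4. Stack: [9, 4]
BINARY_OP ^ → 9 ^ 4 = 13. Stack: [13]
LOAD_FAST y → push 4. Stack: [13, 4]
BINARY_OP - → 13 - 4 = 9. Stack: [9]
STORE_FAST y → y=9. Stack: []
LOAD_FAST_LOAD_FAST y,y → push 9,9. Stack: [9, 9]
BINARY_OP - → 9 - 9 = 0. Stack: [0]
RETURN_VALUE → return 0.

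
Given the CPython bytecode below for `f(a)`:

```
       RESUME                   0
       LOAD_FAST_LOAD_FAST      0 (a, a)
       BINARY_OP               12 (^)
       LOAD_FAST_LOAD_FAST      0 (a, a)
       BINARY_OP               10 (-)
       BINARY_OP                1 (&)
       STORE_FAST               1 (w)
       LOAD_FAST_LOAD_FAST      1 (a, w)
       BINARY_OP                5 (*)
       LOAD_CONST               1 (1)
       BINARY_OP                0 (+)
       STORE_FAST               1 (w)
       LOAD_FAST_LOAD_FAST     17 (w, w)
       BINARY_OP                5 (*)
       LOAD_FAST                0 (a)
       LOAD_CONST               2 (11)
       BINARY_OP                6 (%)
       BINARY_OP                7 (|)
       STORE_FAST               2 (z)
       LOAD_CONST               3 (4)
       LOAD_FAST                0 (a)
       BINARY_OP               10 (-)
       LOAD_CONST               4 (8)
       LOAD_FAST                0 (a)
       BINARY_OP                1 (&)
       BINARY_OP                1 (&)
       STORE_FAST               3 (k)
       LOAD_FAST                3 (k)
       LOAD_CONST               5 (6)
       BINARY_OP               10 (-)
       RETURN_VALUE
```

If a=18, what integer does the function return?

LOAD_FAST_LOAD_FAST a,a → push 18,18. Stack: [18, 18]
BINARY_OP ^ → 18 ^ 18 = 0. Stack: [0]
LOAD_FAST_LOAD_FAST a,a → push 18,18. Stack: [0, 18, 18]
BINARY_OP - → 18 - 18 = 0. Stack: [0, 0]
BINARY_OP & → 0 & 0 = 0. Stack: [0]
STORE_FAST w → w=0. Stack: []
LOAD_FAST_LOAD_FAST a,w → push 18,0. Stack: [18, 0]
BINARY_OP * → 18 * 0 = 0. Stack: [0]
LOAD_CONST → push 1. Stack: [0, 1]
BINARY_OP + → 0 + 1 = 1. Stack: [1]
STORE_FAST w → w=1. Stack: []
LOAD_FAST_LOAD_FAST w,w → push 1,1. Stack: [1, 1]
BINARY_OP * → 1 * 1 = 1. Stack: [1]
LOAD_FAST a → push 18. Stack: [1, 18]
LOAD_CONST → push 11. Stack: [1, 18, 11]
BINARY_OP % → 18 % 11 = 7. Stack: [1, 7]
BINARY_OP | → 1 | 7 = 7. Stack: [7]
STORE_FAST z → z=7. Stack: []
LOAD_CONST → push 4. Stack: [4]
LOAD_FAST a → push 18. Stack: [4, 18]
BINARY_OP - → 4 - 18 = -14. Stack: [-14]
LOAD_CONST → push 8. Stack: [-14, 8]
LOAD_FAST a → push 18. Stack: [-14, 8, 18]
BINARY_OP & → 8 & 18 = 0. Stack: [-14, 0]
BINARY_OP & → -14 & 0 = 0. Stack: [0]
STORE_FAST k → k=0. Stack: []
LOAD_FAST k → push 0. Stack: [0]
LOAD_CONST → push 6. Stack: [0, 6]
BINARY_OP - → 0 - 6 = -6. Stack: [-6]
RETURN_VALUE → return -6.

-6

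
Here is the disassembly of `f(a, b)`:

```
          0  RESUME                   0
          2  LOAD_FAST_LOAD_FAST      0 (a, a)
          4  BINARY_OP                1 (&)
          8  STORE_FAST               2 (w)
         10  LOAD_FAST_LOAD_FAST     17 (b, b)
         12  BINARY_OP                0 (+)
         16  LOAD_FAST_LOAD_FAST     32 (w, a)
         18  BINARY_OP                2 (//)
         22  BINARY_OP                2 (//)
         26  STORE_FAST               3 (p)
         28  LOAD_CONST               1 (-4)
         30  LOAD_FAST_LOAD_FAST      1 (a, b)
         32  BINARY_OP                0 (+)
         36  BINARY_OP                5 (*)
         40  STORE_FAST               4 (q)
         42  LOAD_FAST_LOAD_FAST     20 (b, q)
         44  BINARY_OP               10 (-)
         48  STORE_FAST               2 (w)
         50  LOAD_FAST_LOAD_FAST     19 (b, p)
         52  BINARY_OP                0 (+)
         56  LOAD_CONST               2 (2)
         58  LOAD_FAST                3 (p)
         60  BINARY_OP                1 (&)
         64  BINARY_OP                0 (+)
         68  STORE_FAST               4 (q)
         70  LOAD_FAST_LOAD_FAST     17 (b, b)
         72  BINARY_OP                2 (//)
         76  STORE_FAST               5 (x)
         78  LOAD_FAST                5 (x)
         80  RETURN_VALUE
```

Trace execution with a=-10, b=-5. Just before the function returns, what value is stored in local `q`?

LOAD_FAST_LOAD_FAST a,a → push -10,-10. Stack: [-10, -10]
BINARY_OP & → -10 & -10 = -10. Stack: [-10]
STORE_FAST w → w=-10. Stack: []
LOAD_FAST_LOAD_FAST b,b → push -5,-5. Stack: [-5, -5]
BINARY_OP + → -5 + -5 = -10. Stack: [-10]
LOAD_FAST_LOAD_FAST w,a → push -10,-10. Stack: [-10, -10, -10]
BINARY_OP // → -10 // -10 = 1. Stack: [-10, 1]
BINARY_OP // → -10 // 1 = -10. Stack: [-10]
STORE_FAST p → p=-10. Stack: []
LOAD_CONST → push -4. Stack: [-4]
LOAD_FAST_LOAD_FAST a,b → push -10,-5. Stack: [-4, -10, -5]
BINARY_OP + → -10 + -5 = -15. Stack: [-4, -15]
BINARY_OP * → -4 * -15 = 60. Stack: [60]
STORE_FAST q → q=60. Stack: []
LOAD_FAST_LOAD_FAST b,q → push -5,60. Stack: [-5, 60]
BINARY_OP - → -5 - 60 = -65. Stack: [-65]
STORE_FAST w → w=-65. Stack: []
LOAD_FAST_LOAD_FAST b,p → push -5,-10. Stack: [-5, -10]
BINARY_OP + → -5 + -10 = -15. Stack: [-15]
LOAD_CONST → push 2. Stack: [-15, 2]
LOAD_FAST p → push -10. Stack: [-15, 2, -10]
BINARY_OP & → 2 & -10 = 2. Stack: [-15, 2]
BINARY_OP + → -15 + 2 = -13. Stack: [-13]
STORE_FAST q → q=-13. Stack: []
LOAD_FAST_LOAD_FAST b,b → push -5,-5. Stack: [-5, -5]
BINARY_OP // → -5 // -5 = 1. Stack: [1]
STORE_FAST x → x=1. Stack: []
LOAD_FAST x → push 1. Stack: [1]
RETURN_VALUE → return 1.

-13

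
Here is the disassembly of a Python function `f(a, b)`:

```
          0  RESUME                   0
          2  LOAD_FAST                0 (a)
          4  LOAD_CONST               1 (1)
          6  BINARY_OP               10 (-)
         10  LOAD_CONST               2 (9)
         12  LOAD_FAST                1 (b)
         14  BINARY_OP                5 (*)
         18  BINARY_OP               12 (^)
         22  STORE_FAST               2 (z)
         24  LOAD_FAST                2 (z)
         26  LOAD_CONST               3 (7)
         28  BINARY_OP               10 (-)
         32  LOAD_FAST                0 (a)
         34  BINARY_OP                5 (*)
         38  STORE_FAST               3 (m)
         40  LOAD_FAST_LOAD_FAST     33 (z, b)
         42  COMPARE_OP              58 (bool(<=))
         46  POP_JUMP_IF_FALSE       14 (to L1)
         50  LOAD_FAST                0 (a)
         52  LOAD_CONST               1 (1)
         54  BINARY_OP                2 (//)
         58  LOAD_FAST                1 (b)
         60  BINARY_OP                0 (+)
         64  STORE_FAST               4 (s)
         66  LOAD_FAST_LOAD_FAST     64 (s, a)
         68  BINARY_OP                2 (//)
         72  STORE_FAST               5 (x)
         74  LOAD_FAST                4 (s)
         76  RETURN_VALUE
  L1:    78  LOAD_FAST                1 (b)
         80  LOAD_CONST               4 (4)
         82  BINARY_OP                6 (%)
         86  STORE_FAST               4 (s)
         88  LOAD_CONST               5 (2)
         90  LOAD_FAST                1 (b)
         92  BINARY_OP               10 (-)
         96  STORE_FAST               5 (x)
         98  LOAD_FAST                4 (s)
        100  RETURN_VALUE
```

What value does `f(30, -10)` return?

20

LOAD_FAST a → push 30. Stack: [30]
LOAD_CONST → push 1. Stack: [30, 1]
BINARY_OP - → 30 - 1 = 29. Stack: [29]
LOAD_CONST → push 9. Stack: [29, 9]
LOAD_FAST b → push -10. Stack: [29, 9, -10]
BINARY_OP * → 9 * -10 = -90. Stack: [29, -90]
BINARY_OP ^ → 29 ^ -90 = -69. Stack: [-69]
STORE_FAST z → z=-69. Stack: []
LOAD_FAST z → push -69. Stack: [-69]
LOAD_CONST → push 7. Stack: [-69, 7]
BINARY_OP - → -69 - 7 = -76. Stack: [-76]
LOAD_FAST a → push 30. Stack: [-76, 30]
BINARY_OP * → -76 * 30 = -2280. Stack: [-2280]
STORE_FAST m → m=-2280. Stack: []
LOAD_FAST_LOAD_FAST z,b → push -69,-10. Stack: [-69, -10]
COMPARE_OP bool(<=) → -69 vs -10 = True. Stack: [True]
POP_JUMP_IF_FALSE → pop True; no jump. Stack: []
LOAD_FAST a → push 30. Stack: [30]
LOAD_CONST → push 1. Stack: [30, 1]
BINARY_OP // → 30 // 1 = 30. Stack: [30]
LOAD_FAST b → push -10. Stack: [30, -10]
BINARY_OP + → 30 + -10 = 20. Stack: [20]
STORE_FAST s → s=20. Stack: []
LOAD_FAST_LOAD_FAST s,a → push 20,30. Stack: [20, 30]
BINARY_OP // → 20 // 30 = 0. Stack: [0]
STORE_FAST x → x=0. Stack: []
LOAD_FAST s → push 20. Stack: [20]
RETURN_VALUE → return 20.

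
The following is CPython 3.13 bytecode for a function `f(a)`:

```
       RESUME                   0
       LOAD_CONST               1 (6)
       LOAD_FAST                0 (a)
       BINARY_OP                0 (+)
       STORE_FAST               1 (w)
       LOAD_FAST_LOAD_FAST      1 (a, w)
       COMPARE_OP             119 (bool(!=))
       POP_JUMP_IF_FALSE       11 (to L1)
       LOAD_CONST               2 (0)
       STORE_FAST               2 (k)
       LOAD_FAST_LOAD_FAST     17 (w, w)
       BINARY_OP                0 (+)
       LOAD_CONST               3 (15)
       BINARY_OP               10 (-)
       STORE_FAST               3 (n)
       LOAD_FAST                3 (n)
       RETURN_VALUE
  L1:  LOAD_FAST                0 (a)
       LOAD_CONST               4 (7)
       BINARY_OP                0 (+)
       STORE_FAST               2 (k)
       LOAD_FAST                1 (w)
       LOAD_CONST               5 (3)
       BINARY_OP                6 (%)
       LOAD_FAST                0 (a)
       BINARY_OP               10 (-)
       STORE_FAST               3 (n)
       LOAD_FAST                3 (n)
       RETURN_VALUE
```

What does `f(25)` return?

47

LOAD_CONST → push 6. Stack: [6]
LOAD_FAST a → push 25. Stack: [6, 25]
BINARY_OP + → 6 + 25 = 31. Stack: [31]
STORE_FAST w → w=31. Stack: []
LOAD_FAST_LOAD_FAST a,w → push 25,31. Stack: [25, 31]
COMPARE_OP bool(!=) → 25 vs 31 = True. Stack: [True]
POP_JUMP_IF_FALSE → pop True; no jump. Stack: []
LOAD_CONST → push 0. Stack: [0]
STORE_FAST k → k=0. Stack: []
LOAD_FAST_LOAD_FAST w,w → push 31,31. Stack: [31, 31]
BINARY_OP + → 31 + 31 = 62. Stack: [62]
LOAD_CONST → push 15. Stack: [62, 15]
BINARY_OP - → 62 - 15 = 47. Stack: [47]
STORE_FAST n → n=47. Stack: []
LOAD_FAST n → push 47. Stack: [47]
RETURN_VALUE → return 47.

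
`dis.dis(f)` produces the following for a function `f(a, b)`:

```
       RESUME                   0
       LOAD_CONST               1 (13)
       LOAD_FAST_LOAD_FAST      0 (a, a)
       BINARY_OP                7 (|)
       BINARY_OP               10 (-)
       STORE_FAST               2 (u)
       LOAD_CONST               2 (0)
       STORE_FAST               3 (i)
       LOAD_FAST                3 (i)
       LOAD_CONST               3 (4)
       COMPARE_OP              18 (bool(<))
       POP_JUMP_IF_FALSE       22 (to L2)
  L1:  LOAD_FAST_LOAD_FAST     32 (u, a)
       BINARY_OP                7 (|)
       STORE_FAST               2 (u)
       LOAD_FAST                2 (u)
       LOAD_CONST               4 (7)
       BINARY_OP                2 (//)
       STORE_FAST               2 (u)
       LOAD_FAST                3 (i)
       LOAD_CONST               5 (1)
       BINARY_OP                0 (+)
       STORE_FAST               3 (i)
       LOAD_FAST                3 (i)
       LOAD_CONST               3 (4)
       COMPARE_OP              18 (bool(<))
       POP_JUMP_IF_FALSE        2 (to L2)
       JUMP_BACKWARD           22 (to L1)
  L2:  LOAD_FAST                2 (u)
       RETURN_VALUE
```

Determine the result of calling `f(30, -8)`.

-1

LOAD_CONST → push 13
LOAD_FAST_LOAD_FAST a,a → push 30,30
BINARY_OP | → 30 | 30 = 30
BINARY_OP - → 13 - 30 = -17
STORE_FAST u → u=-17
LOAD_CONST → push 0
STORE_FAST i → i=0
LOAD_FAST i → push 0
LOAD_CONST → push 4
COMPARE_OP bool(<) → 0 vs 4 = True
POP_JUMP_IF_FALSE → pop True; no jump
LOAD_FAST_LOAD_FAST u,a → push -17,30
BINARY_OP | → -17 | 30 = -1
STORE_FAST u → u=-1
LOAD_FAST u → push -1
LOAD_CONST → push 7
BINARY_OP // → -1 // 7 = -1
STORE_FAST u → u=-1
LOAD_FAST i → push 0
LOAD_CONST → push 1
BINARY_OP + → 0 + 1 = 1
STORE_FAST i → i=1
LOAD_FAST i → push 1
LOAD_CONST → push 4
COMPARE_OP bool(<) → 1 vs 4 = True
POP_JUMP_IF_FALSE → pop True; no jump
LOAD_FAST_LOAD_FAST u,a → push -1,30
BINARY_OP | → -1 | 30 = -1
STORE_FAST u → u=-1
LOAD_FAST u → push -1
LOAD_CONST → push 7
BINARY_OP // → -1 // 7 = -1
STORE_FAST u → u=-1
LOAD_FAST i → push 1
LOAD_CONST → push 1
BINARY_OP + → 1 + 1 = 2
STORE_FAST i → i=2
LOAD_FAST i → push 2
LOAD_CONST → push 4
COMPARE_OP bool(<) → 2 vs 4 = True
POP_JUMP_IF_FALSE → pop True; no jump
LOAD_FAST_LOAD_FAST u,a → push -1,30
BINARY_OP | → -1 | 30 = -1
STORE_FAST u → u=-1
LOAD_FAST u → push -1
LOAD_CONST → push 7
BINARY_OP // → -1 // 7 = -1
STORE_FAST u → u=-1
LOAD_FAST i → push 2
LOAD_CONST → push 1
BINARY_OP + → 2 + 1 = 3
STORE_FAST i → i=3
LOAD_FAST i → push 3
LOAD_CONST → push 4
COMPARE_OP bool(<) → 3 vs 4 = True
POP_JUMP_IF_FALSE → pop True; no jump
LOAD_FAST_LOAD_FAST u,a → push -1,30
BINARY_OP | → -1 | 30 = -1
STORE_FAST u → u=-1
LOAD_FAST u → push -1
LOAD_CONST → push 7
BINARY_OP // → -1 // 7 = -1
STORE_FAST u → u=-1
LOAD_FAST i → push 3
LOAD_CONST → push 1
BINARY_OP + → 3 + 1 = 4
STORE_FAST i → i=4
LOAD_FAST i → push 4
LOAD_CONST → push 4
COMPARE_OP bool(<) → 4 vs 4 = False
POP_JUMP_IF_FALSE → pop False; jump
LOAD_FAST u → push -1
RETURN_VALUE → return -1.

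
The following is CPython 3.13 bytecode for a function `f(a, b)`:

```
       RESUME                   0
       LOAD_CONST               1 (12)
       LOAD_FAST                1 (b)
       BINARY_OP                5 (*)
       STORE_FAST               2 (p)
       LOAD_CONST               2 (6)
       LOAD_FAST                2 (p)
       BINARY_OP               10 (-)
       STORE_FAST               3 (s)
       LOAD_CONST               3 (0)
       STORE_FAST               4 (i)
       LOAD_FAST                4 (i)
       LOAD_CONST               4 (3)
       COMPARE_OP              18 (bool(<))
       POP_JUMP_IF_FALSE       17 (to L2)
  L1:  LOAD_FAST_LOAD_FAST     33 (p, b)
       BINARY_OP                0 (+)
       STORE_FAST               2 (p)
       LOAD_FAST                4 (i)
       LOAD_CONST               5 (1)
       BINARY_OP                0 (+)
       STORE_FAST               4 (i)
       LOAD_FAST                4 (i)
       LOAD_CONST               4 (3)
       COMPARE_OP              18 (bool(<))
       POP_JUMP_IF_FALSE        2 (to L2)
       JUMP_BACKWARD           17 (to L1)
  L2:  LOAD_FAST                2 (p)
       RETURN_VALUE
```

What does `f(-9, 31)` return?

465

LOAD_CONST → push 12. Stack: [12]
LOAD_FAST b → push 31. Stack: [12, 31]
BINARY_OP * → 12 * 31 = 372. Stack: [372]
STORE_FAST p → p=372. Stack: []
LOAD_CONST → push 6. Stack: [6]
LOAD_FAST p → push 372. Stack: [6, 372]
BINARY_OP - → 6 - 372 = -366. Stack: [-366]
STORE_FAST s → s=-366. Stack: []
LOAD_CONST → push 0. Stack: [0]
STORE_FAST i → i=0. Stack: []
LOAD_FAST i → push 0. Stack: [0]
LOAD_CONST → push 3. Stack: [0, 3]
COMPARE_OP bool(<) → 0 vs 3 = True. Stack: [True]
POP_JUMP_IF_FALSE → pop True; no jump. Stack: []
LOAD_FAST_LOAD_FAST p,b → push 372,31. Stack: [372, 31]
BINARY_OP + → 372 + 31 = 403. Stack: [403]
STORE_FAST p → p=403. Stack: []
LOAD_FAST i → push 0. Stack: [0]
LOAD_CONST → push 1. Stack: [0, 1]
BINARY_OP + → 0 + 1 = 1. Stack: [1]
STORE_FAST i → i=1. Stack: []
LOAD_FAST i → push 1. Stack: [1]
LOAD_CONST → push 3. Stack: [1, 3]
COMPARE_OP bool(<) → 1 vs 3 = True. Stack: [True]
POP_JUMP_IF_FALSE → pop True; no jump. Stack: []
LOAD_FAST_LOAD_FAST p,b → push 403,31. Stack: [403, 31]
BINARY_OP + → 403 + 31 = 434. Stack: [434]
STORE_FAST p → p=434. Stack: []
LOAD_FAST i → push 1. Stack: [1]
LOAD_CONST → push 1. Stack: [1, 1]
BINARY_OP + → 1 + 1 = 2. Stack: [2]
STORE_FAST i → i=2. Stack: []
LOAD_FAST i → push 2. Stack: [2]
LOAD_CONST → push 3. Stack: [2, 3]
COMPARE_OP bool(<) → 2 vs 3 = True. Stack: [True]
POP_JUMP_IF_FALSE → pop True; no jump. Stack: []
LOAD_FAST_LOAD_FAST p,b → push 434,31. Stack: [434, 31]
BINARY_OP + → 434 + 31 = 465. Stack: [465]
STORE_FAST p → p=465. Stack: []
LOAD_FAST i → push 2. Stack: [2]
LOAD_CONST → push 1. Stack: [2, 1]
BINARY_OP + → 2 + 1 = 3. Stack: [3]
STORE_FAST i → i=3. Stack: []
LOAD_FAST i → push 3. Stack: [3]
LOAD_CONST → push 3. Stack: [3, 3]
COMPARE_OP bool(<) → 3 vs 3 = False. Stack: [False]
POP_JUMP_IF_FALSE → pop False; jump. Stack: []
LOAD_FAST p → push 465. Stack: [465]
RETURN_VALUE → return 465.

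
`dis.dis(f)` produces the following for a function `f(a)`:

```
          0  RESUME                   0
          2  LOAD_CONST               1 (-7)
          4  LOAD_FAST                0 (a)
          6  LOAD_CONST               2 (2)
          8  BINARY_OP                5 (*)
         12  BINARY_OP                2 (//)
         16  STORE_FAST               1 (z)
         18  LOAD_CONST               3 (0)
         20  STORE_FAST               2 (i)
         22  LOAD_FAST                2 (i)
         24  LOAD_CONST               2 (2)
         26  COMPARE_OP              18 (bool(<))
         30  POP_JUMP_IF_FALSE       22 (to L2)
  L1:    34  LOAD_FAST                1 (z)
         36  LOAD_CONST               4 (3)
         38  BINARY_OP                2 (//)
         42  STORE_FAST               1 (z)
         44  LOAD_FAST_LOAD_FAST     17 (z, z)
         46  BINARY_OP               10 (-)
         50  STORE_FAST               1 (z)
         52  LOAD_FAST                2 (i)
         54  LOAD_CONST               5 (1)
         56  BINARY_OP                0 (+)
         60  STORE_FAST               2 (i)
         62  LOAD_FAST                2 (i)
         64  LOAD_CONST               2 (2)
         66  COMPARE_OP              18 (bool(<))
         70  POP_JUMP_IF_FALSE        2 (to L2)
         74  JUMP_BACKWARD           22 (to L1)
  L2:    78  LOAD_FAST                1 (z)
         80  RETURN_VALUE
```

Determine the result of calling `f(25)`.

0

LOAD_CONST → push -7. Stack: [-7]
LOAD_FAST a → push 25. Stack: [-7, 25]
LOAD_CONST → push 2. Stack: [-7, 25, 2]
BINARY_OP * → 25 * 2 = 50. Stack: [-7, 50]
BINARY_OP // → -7 // 50 = -1. Stack: [-1]
STORE_FAST z → z=-1. Stack: []
LOAD_CONST → push 0. Stack: [0]
STORE_FAST i → i=0. Stack: []
LOAD_FAST i → push 0. Stack: [0]
LOAD_CONST → push 2. Stack: [0, 2]
COMPARE_OP bool(<) → 0 vs 2 = True. Stack: [True]
POP_JUMP_IF_FALSE → pop True; no jump. Stack: []
LOAD_FAST z → push -1. Stack: [-1]
LOAD_CONST → push 3. Stack: [-1, 3]
BINARY_OP // → -1 // 3 = -1. Stack: [-1]
STORE_FAST z → z=-1. Stack: []
LOAD_FAST_LOAD_FAST z,z → push -1,-1. Stack: [-1, -1]
BINARY_OP - → -1 - -1 = 0. Stack: [0]
STORE_FAST z → z=0. Stack: []
LOAD_FAST i → push 0. Stack: [0]
LOAD_CONST → push 1. Stack: [0, 1]
BINARY_OP + → 0 + 1 = 1. Stack: [1]
STORE_FAST i → i=1. Stack: []
LOAD_FAST i → push 1. Stack: [1]
LOAD_CONST → push 2. Stack: [1, 2]
COMPARE_OP bool(<) → 1 vs 2 = True. Stack: [True]
POP_JUMP_IF_FALSE → pop True; no jump. Stack: []
LOAD_FAST z → push 0. Stack: [0]
LOAD_CONST → push 3. Stack: [0, 3]
BINARY_OP // → 0 // 3 = 0. Stack: [0]
STORE_FAST z → z=0. Stack: []
LOAD_FAST_LOAD_FAST z,z → push 0,0. Stack: [0, 0]
BINARY_OP - → 0 - 0 = 0. Stack: [0]
STORE_FAST z → z=0. Stack: []
LOAD_FAST i → push 1. Stack: [1]
LOAD_CONST → push 1. Stack: [1, 1]
BINARY_OP + → 1 + 1 = 2. Stack: [2]
STORE_FAST i → i=2. Stack: []
LOAD_FAST i → push 2. Stack: [2]
LOAD_CONST → push 2. Stack: [2, 2]
COMPARE_OP bool(<) → 2 vs 2 = False. Stack: [False]
POP_JUMP_IF_FALSE → pop False; jump. Stack: []
LOAD_FAST z → push 0. Stack: [0]
RETURN_VALUE → return 0.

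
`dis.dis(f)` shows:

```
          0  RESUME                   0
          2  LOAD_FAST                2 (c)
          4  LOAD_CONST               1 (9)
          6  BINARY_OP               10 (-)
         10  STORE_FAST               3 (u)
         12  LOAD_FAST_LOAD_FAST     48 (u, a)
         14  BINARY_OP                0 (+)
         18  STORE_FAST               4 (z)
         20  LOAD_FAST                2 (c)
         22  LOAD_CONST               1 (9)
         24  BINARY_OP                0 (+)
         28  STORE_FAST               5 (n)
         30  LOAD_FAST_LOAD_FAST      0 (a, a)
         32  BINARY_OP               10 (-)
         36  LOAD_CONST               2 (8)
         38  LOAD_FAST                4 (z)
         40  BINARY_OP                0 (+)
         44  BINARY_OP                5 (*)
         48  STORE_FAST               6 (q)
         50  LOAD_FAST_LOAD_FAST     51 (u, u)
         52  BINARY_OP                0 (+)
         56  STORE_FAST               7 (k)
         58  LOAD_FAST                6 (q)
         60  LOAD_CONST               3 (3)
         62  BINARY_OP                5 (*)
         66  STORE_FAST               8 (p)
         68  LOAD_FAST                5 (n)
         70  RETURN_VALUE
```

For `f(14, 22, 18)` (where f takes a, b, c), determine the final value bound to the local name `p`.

LOAD_FAST c → push 18. Stack: [18]
LOAD_CONST → push 9. Stack: [18, 9]
BINARY_OP - → 18 - 9 = 9. Stack: [9]
STORE_FAST u → u=9. Stack: []
LOAD_FAST_LOAD_FAST u,a → push 9,14. Stack: [9, 14]
BINARY_OP + → 9 + 14 = 23. Stack: [23]
STORE_FAST z → z=23. Stack: []
LOAD_FAST c → push 18. Stack: [18]
LOAD_CONST → push 9. Stack: [18, 9]
BINARY_OP + → 18 + 9 = 27. Stack: [27]
STORE_FAST n → n=27. Stack: []
LOAD_FAST_LOAD_FAST a,a → push 14,14. Stack: [14, 14]
BINARY_OP - → 14 - 14 = 0. Stack: [0]
LOAD_CONST → push 8. Stack: [0, 8]
LOAD_FAST z → push 23. Stack: [0, 8, 23]
BINARY_OP + → 8 + 23 = 31. Stack: [0, 31]
BINARY_OP * → 0 * 31 = 0. Stack: [0]
STORE_FAST q → q=0. Stack: []
LOAD_FAST_LOAD_FAST u,u → push 9,9. Stack: [9, 9]
BINARY_OP + → 9 + 9 = 18. Stack: [18]
STORE_FAST k → k=18. Stack: []
LOAD_FAST q → push 0. Stack: [0]
LOAD_CONST → push 3. Stack: [0, 3]
BINARY_OP * → 0 * 3 = 0. Stack: [0]
STORE_FAST p → p=0. Stack: []
LOAD_FAST n → push 27. Stack: [27]
RETURN_VALUE → return 27.

0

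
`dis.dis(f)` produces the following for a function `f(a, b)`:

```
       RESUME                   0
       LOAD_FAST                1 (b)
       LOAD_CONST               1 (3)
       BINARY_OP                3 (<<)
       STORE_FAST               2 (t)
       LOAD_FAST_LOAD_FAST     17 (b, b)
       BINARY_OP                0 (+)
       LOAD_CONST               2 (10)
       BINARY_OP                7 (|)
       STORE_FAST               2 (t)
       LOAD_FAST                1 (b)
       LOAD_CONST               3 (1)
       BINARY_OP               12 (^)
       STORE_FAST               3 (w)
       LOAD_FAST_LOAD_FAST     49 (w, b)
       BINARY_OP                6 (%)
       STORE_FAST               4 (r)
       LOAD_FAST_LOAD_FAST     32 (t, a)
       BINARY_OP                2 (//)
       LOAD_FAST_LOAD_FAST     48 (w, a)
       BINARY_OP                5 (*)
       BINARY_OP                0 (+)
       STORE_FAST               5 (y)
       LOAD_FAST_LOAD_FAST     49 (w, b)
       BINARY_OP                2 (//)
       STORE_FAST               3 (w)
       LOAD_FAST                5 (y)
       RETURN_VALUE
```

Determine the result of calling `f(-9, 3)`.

-20

LOAD_FAST b → push 3. Stack: [3]
LOAD_CONST → push 3. Stack: [3, 3]
BINARY_OP << → 3 << 3 = 24. Stack: [24]
STORE_FAST t → t=24. Stack: []
LOAD_FAST_LOAD_FAST b,b → push 3,3. Stack: [3, 3]
BINARY_OP + → 3 + 3 = 6. Stack: [6]
LOAD_CONST → push 10. Stack: [6, 10]
BINARY_OP | → 6 | 10 = 14. Stack: [14]
STORE_FAST t → t=14. Stack: []
LOAD_FAST b → push 3. Stack: [3]
LOAD_CONST → push 1. Stack: [3, 1]
BINARY_OP ^ → 3 ^ 1 = 2. Stack: [2]
STORE_FAST w → w=2. Stack: []
LOAD_FAST_LOAD_FAST w,b → push 2,3. Stack: [2, 3]
BINARY_OP % → 2 % 3 = 2. Stack: [2]
STORE_FAST r → r=2. Stack: []
LOAD_FAST_LOAD_FAST t,a → push 14,-9. Stack: [14, -9]
BINARY_OP // → 14 // -9 = -2. Stack: [-2]
LOAD_FAST_LOAD_FAST w,a → push 2,-9. Stack: [-2, 2, -9]
BINARY_OP * → 2 * -9 = -18. Stack: [-2, -18]
BINARY_OP + → -2 + -18 = -20. Stack: [-20]
STORE_FAST y → y=-20. Stack: []
LOAD_FAST_LOAD_FAST w,b → push 2,3. Stack: [2, 3]
BINARY_OP // → 2 // 3 = 0. Stack: [0]
STORE_FAST w → w=0. Stack: []
LOAD_FAST y → push -20. Stack: [-20]
RETURN_VALUE → return -20.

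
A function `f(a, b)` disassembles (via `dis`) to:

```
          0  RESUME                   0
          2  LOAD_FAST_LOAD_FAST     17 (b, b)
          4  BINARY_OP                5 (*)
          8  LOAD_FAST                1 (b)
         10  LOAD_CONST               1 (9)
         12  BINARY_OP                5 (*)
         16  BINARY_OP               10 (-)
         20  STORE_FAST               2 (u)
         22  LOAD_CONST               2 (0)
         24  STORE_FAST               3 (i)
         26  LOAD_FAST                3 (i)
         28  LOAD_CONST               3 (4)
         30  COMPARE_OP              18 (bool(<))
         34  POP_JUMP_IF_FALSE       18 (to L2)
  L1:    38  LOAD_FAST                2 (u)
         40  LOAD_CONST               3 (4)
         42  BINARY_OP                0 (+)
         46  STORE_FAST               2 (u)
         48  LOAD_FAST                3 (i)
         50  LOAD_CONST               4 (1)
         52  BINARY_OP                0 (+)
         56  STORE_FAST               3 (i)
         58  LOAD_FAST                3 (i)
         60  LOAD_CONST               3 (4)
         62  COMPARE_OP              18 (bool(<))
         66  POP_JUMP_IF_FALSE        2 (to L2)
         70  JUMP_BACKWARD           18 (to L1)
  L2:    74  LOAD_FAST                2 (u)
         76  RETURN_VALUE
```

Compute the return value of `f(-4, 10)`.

LOAD_FAST_LOAD_FAST b,b → push 10,10. Stack: [10, 10]
BINARY_OP * → 10 * 10 = 100. Stack: [100]
LOAD_FAST b → push 10. Stack: [100, 10]
LOAD_CONST → push 9. Stack: [100, 10, 9]
BINARY_OP * → 10 * 9 = 90. Stack: [100, 90]
BINARY_OP - → 100 - 90 = 10. Stack: [10]
STORE_FAST u → u=10. Stack: []
LOAD_CONST → push 0. Stack: [0]
STORE_FAST i → i=0. Stack: []
LOAD_FAST i → push 0. Stack: [0]
LOAD_CONST → push 4. Stack: [0, 4]
COMPARE_OP bool(<) → 0 vs 4 = True. Stack: [True]
POP_JUMP_IF_FALSE → pop True; no jump. Stack: []
LOAD_FAST u → push 10. Stack: [10]
LOAD_CONST → push 4. Stack: [10, 4]
BINARY_OP + → 10 + 4 = 14. Stack: [14]
STORE_FAST u → u=14. Stack: []
LOAD_FAST i → push 0. Stack: [0]
LOAD_CONST → push 1. Stack: [0, 1]
BINARY_OP + → 0 + 1 = 1. Stack: [1]
STORE_FAST i → i=1. Stack: []
LOAD_FAST i → push 1. Stack: [1]
LOAD_CONST → push 4. Stack: [1, 4]
COMPARE_OP bool(<) → 1 vs 4 = True. Stack: [True]
POP_JUMP_IF_FALSE → pop True; no jump. Stack: []
LOAD_FAST u → push 14. Stack: [14]
LOAD_CONST → push 4. Stack: [14, 4]
BINARY_OP + → 14 + 4 = 18. Stack: [18]
STORE_FAST u → u=18. Stack: []
LOAD_FAST i → push 1. Stack: [1]
LOAD_CONST → push 1. Stack: [1, 1]
BINARY_OP + → 1 + 1 = 2. Stack: [2]
STORE_FAST i → i=2. Stack: []
LOAD_FAST i → push 2. Stack: [2]
LOAD_CONST → push 4. Stack: [2, 4]
COMPARE_OP bool(<) → 2 vs 4 = True. Stack: [True]
POP_JUMP_IF_FALSE → pop True; no jump. Stack: []
LOAD_FAST u → push 18. Stack: [18]
LOAD_CONST → push 4. Stack: [18, 4]
BINARY_OP + → 18 + 4 = 22. Stack: [22]
STORE_FAST u → u=22. Stack: []
LOAD_FAST i → push 2. Stack: [2]
LOAD_CONST → push 1. Stack: [2, 1]
BINARY_OP + → 2 + 1 = 3. Stack: [3]
STORE_FAST i → i=3. Stack: []
LOAD_FAST i → push 3. Stack: [3]
LOAD_CONST → push 4. Stack: [3, 4]
COMPARE_OP bool(<) → 3 vs 4 = True. Stack: [True]
POP_JUMP_IF_FALSE → pop True; no jump. Stack: []
LOAD_FAST u → push 22. Stack: [22]
LOAD_CONST → push 4. Stack: [22, 4]
BINARY_OP + → 22 + 4 = 26. Stack: [26]
STORE_FAST u → u=26. Stack: []
LOAD_FAST i → push 3. Stack: [3]
LOAD_CONST → push 1. Stack: [3, 1]
BINARY_OP + → 3 + 1 = 4. Stack: [4]
STORE_FAST i → i=4. Stack: []
LOAD_FAST i → push 4. Stack: [4]
LOAD_CONST → push 4. Stack: [4, 4]
COMPARE_OP bool(<) → 4 vs 4 = False. Stack: [False]
POP_JUMP_IF_FALSE → pop False; jump. Stack: []
LOAD_FAST u → push 26. Stack: [26]
RETURN_VALUE → return 26.

26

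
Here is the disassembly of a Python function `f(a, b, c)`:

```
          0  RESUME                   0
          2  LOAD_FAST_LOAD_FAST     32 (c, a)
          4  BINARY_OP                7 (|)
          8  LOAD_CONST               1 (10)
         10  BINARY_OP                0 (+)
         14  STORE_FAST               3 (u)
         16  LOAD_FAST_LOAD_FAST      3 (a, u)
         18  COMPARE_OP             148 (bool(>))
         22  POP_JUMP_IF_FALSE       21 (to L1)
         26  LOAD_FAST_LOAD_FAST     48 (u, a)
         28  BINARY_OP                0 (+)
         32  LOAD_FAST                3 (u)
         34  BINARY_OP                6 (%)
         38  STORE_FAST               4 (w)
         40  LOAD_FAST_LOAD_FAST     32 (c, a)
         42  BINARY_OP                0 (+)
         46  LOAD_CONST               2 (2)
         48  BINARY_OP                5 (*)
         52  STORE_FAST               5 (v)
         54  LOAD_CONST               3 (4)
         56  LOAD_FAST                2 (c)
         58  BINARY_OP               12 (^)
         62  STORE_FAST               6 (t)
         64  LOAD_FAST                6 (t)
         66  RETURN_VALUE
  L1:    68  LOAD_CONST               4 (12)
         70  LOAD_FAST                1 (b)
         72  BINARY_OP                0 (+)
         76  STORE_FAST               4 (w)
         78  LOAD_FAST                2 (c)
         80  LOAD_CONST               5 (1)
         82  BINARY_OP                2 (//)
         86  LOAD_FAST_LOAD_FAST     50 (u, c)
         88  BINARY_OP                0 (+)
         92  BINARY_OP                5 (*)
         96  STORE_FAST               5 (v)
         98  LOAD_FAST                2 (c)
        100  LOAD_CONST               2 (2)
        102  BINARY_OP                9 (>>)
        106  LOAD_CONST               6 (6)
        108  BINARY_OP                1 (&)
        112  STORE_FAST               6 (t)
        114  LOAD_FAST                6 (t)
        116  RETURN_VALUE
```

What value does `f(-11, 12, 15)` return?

LOAD_FAST_LOAD_FAST c,a → push 15,-11. Stack: [15, -11]
BINARY_OP | → 15 | -11 = -1. Stack: [-1]
LOAD_CONST → push 10. Stack: [-1, 10]
BINARY_OP + → -1 + 10 = 9. Stack: [9]
STORE_FAST u → u=9. Stack: []
LOAD_FAST_LOAD_FAST a,u → push -11,9. Stack: [-11, 9]
COMPARE_OP bool(>) → -11 vs 9 = False. Stack: [False]
POP_JUMP_IF_FALSE → pop False; jump. Stack: []
LOAD_CONST → push 12. Stack: [12]
LOAD_FAST b → push 12. Stack: [12, 12]
BINARY_OP + → 12 + 12 = 24. Stack: [24]
STORE_FAST w → w=24. Stack: []
LOAD_FAST c → push 15. Stack: [15]
LOAD_CONST → push 1. Stack: [15, 1]
BINARY_OP // → 15 // 1 = 15. Stack: [15]
LOAD_FAST_LOAD_FAST u,c → push 9,15. Stack: [15, 9, 15]
BINARY_OP + → 9 + 15 = 24. Stack: [15, 24]
BINARY_OP * → 15 * 24 = 360. Stack: [360]
STORE_FAST v → v=360. Stack: []
LOAD_FAST c → push 15. Stack: [15]
LOAD_CONST → push 2. Stack: [15, 2]
BINARY_OP >> → 15 >> 2 = 3. Stack: [3]
LOAD_CONST → push 6. Stack: [3, 6]
BINARY_OP & → 3 & 6 = 2. Stack: [2]
STORE_FAST t → t=2. Stack: []
LOAD_FAST t → push 2. Stack: [2]
RETURN_VALUE → return 2.

2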